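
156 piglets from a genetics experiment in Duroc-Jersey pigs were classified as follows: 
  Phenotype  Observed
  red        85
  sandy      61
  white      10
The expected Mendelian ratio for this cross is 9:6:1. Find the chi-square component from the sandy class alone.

0.107

The 9:6:1 ratio has 16 parts, so with N = 156 the expected counts are:
  red: 156 × 9/16 = 87.75
  sandy: 156 × 6/16 = 58.5
  white: 156 × 1/16 = 9.75
Contribution of sandy: (61 − 58.5)² / 58.5 = 0.1068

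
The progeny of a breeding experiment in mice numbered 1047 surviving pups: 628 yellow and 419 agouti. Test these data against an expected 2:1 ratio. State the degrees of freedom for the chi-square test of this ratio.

1

A goodness-of-fit test with 2 phenotype classes has df = 2 − 1 = 1.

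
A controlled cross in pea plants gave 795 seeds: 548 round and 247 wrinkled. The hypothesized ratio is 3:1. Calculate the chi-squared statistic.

15.618

Under the 3:1 hypothesis (Σ ratio = 4, N = 795):
  round: 795 × 3/4 = 596.25
  wrinkled: 795 × 1/4 = 198.75
χ² = Σ (O − E)² / E
  round: (548 − 596.25)² / 596.25 = 3.9045
  wrinkled: (247 − 198.75)² / 198.75 = 11.7135
χ² = 3.9045 + 11.7135 = 15.618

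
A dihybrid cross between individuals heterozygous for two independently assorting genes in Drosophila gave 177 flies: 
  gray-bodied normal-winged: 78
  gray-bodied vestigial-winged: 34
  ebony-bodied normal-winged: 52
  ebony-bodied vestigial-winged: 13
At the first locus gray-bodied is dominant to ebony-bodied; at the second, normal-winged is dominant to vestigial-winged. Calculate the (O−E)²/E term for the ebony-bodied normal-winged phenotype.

10.664

A dihybrid F₂ with independent assortment and complete dominance at both loci gives a 9:3:3:1 phenotypic ratio.
Total ratio parts = 16. Expected numbers out of 177:
  gray-bodied normal-winged: 177 × 9/16 = 99.5625
  gray-bodied vestigial-winged: 177 × 3/16 = 33.1875
  ebony-bodied normal-winged: 177 × 3/16 = 33.1875
  ebony-bodied vestigial-winged: 177 × 1/16 = 11.0625
Contribution of ebony-bodied normal-winged: (52 − 33.1875)² / 33.1875 = 10.6640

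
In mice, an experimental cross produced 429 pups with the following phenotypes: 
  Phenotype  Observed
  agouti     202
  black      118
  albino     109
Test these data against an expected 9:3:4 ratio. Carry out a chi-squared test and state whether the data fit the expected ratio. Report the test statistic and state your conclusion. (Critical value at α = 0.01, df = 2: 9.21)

The 9:3:4 ratio has 16 parts, so with N = 429 the expected counts are:
  agouti: 429 × 9/16 = 241.3125
  black: 429 × 3/16 = 80.4375
  albino: 429 × 4/16 = 107.25
χ² = Σ (O − E)² / E
  agouti: (202 − 241.3125)² / 241.3125 = 6.4044
  black: (118 − 80.4375)² / 80.4375 = 17.5408
  albino: (109 − 107.25)² / 107.25 = 0.0286
χ² = 6.4044 + 17.5408 + 0.0286 = 23.9738 ≈ 23.974
Degrees of freedom = 3 − 1 = 2; critical value at α = 0.01 is 9.21.
Since 23.974 > 9.21, we reject the null hypothesis — the data do not fit the 9:3:4 ratio.

23.974; not consistent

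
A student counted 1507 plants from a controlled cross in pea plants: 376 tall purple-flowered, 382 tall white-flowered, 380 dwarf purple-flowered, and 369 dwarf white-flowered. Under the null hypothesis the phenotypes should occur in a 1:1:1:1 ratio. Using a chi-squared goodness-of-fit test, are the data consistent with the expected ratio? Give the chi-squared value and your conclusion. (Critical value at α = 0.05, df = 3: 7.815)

Under the 1:1:1:1 hypothesis (Σ ratio = 4, N = 1507):
  tall purple-flowered: 1507 × 1/4 = 376.75
  tall white-flowered: 1507 × 1/4 = 376.75
  dwarf purple-flowered: 1507 × 1/4 = 376.75
  dwarf white-flowered: 1507 × 1/4 = 376.75
χ² = Σ (O − E)² / E
  tall purple-flowered: (376 − 376.75)² / 376.75 = 0.0015
  tall white-flowered: (382 − 376.75)² / 376.75 = 0.0732
  dwarf purple-flowered: (380 − 376.75)² / 376.75 = 0.0280
  dwarf white-flowered: (369 − 376.75)² / 376.75 = 0.1594
χ² = 0.0015 + 0.0732 + 0.0280 + 0.1594 = 0.2621 ≈ 0.262
Degrees of freedom = 4 − 1 = 3; critical value at α = 0.05 is 7.815.
Since 0.262 < 7.815, we fail to reject the null hypothesis — the data are consistent with the 1:1:1:1 ratio.

0.262; consistent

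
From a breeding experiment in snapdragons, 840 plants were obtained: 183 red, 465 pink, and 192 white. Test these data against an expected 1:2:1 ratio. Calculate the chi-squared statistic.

9.836

Total ratio parts = 4. Expected numbers out of 840:
  red: 840 × 1/4 = 210
  pink: 840 × 2/4 = 420
  white: 840 × 1/4 = 210
χ² = Σ (O − E)² / E
  red: (183 − 210)² / 210 = 3.4714
  pink: (465 − 420)² / 420 = 4.8214
  white: (192 − 210)² / 210 = 1.5429
χ² = 3.4714 + 4.8214 + 1.5429 = 9.8357 ≈ 9.836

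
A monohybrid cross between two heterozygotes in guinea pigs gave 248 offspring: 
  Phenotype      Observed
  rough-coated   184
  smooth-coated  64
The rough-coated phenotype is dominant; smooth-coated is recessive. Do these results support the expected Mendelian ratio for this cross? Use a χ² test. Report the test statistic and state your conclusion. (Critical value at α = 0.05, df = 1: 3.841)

0.086; consistent

For a monohybrid cross between heterozygotes with complete dominance, the expected phenotypic ratio is 3:1.
Under the 3:1 hypothesis (Σ ratio = 4, N = 248):
  rough-coated: 248 × 3/4 = 186
  smooth-coated: 248 × 1/4 = 62
χ² = Σ (O − E)² / E
  rough-coated: (184 − 186)² / 186 = 0.0215
  smooth-coated: (64 − 62)² / 62 = 0.0645
χ² = 0.0215 + 0.0645 = 0.086
Degrees of freedom = 2 − 1 = 1; critical value at α = 0.05 is 3.841.
Since 0.086 < 3.841, we fail to reject the null hypothesis — the data are consistent with the 3:1 ratio.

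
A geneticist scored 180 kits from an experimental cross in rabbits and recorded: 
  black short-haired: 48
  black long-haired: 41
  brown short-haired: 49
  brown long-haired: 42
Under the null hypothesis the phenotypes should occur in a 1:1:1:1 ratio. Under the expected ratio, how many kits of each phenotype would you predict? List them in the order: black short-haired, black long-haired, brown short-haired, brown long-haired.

Total ratio parts = 4. Expected numbers out of 180:
  black short-haired: 180 × 1/4 = 45
  black long-haired: 180 × 1/4 = 45
  brown short-haired: 180 × 1/4 = 45
  brown long-haired: 180 × 1/4 = 45

45, 45, 45, 45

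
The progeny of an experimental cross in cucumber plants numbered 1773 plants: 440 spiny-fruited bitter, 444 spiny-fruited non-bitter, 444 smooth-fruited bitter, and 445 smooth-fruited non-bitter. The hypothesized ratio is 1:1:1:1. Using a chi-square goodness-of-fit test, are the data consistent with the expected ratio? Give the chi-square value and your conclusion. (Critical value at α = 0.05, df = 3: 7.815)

Under the 1:1:1:1 hypothesis (Σ ratio = 4, N = 1773):
  spiny-fruited bitter: 1773 × 1/4 = 443.25
  spiny-fruited non-bitter: 1773 × 1/4 = 443.25
  smooth-fruited bitter: 1773 × 1/4 = 443.25
  smooth-fruited non-bitter: 1773 × 1/4 = 443.25
χ² = Σ (O − E)² / E
  spiny-fruited bitter: (440 − 443.25)² / 443.25 = 0.0238
  spiny-fruited non-bitter: (444 − 443.25)² / 443.25 = 0.0013
  smooth-fruited bitter: (444 − 443.25)² / 443.25 = 0.0013
  smooth-fruited non-bitter: (445 − 443.25)² / 443.25 = 0.0069
χ² = 0.0238 + 0.0013 + 0.0013 + 0.0069 = 0.0333 ≈ 0.033
Degrees of freedom = 4 − 1 = 3; critical value at α = 0.05 is 7.815.
Since 0.033 < 7.815, we fail to reject the null hypothesis — the data are consistent with the 1:1:1:1 ratio.

0.033; consistent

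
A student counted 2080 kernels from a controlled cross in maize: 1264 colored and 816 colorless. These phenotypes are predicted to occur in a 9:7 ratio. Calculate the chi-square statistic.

17.262

Total ratio parts = 16. Expected numbers out of 2080:
  colored: 2080 × 9/16 = 1170
  colorless: 2080 × 7/16 = 910
χ² = Σ (O − E)² / E
  colored: (1264 − 1170)² / 1170 = 7.5521
  colorless: (816 − 910)² / 910 = 9.7099
χ² = 7.5521 + 9.7099 = 17.262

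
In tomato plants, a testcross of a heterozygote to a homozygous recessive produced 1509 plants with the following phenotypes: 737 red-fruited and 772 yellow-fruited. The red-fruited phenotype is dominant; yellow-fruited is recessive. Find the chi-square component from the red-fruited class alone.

A testcross of a heterozygote (Aa × aa) gives a 1:1 phenotypic ratio.
Total ratio parts = 2. Expected numbers out of 1509:
  red-fruited: 1509 × 1/2 = 754.5
  yellow-fruited: 1509 × 1/2 = 754.5
Contribution of red-fruited: (737 − 754.5)² / 754.5 = 0.4059

0.406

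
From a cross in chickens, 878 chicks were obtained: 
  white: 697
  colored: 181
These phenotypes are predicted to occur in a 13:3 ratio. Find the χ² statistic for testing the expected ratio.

Total ratio parts = 16. Expected numbers out of 878:
  white: 878 × 13/16 = 713.375
  colored: 878 × 3/16 = 164.625
χ² = Σ (O − E)² / E
  white: (697 − 713.375)² / 713.375 = 0.3759
  colored: (181 − 164.625)² / 164.625 = 1.6288
χ² = 0.3759 + 1.6288 = 2.0047 ≈ 2.005

2.005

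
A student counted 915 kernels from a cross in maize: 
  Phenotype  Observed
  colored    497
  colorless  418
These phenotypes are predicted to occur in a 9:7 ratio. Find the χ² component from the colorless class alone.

Expected counts for N = 915 under a 9:7 ratio (total parts = 16):
  colored: 915 × 9/16 = 514.6875
  colorless: 915 × 7/16 = 400.3125
Contribution of colorless: (418 − 400.3125)² / 400.3125 = 0.7815

0.782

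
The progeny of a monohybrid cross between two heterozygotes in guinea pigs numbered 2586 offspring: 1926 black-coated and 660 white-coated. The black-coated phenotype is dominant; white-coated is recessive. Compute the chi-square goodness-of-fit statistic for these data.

For a monohybrid cross between heterozygotes with complete dominance, the expected phenotypic ratio is 3:1.
Under the 3:1 hypothesis (Σ ratio = 4, N = 2586):
  black-coated: 2586 × 3/4 = 1939.5
  white-coated: 2586 × 1/4 = 646.5
χ² = Σ (O − E)² / E
  black-coated: (1926 − 1939.5)² / 1939.5 = 0.0940
  white-coated: (660 − 646.5)² / 646.5 = 0.2819
χ² = 0.0940 + 0.2819 = 0.3759 ≈ 0.376

0.376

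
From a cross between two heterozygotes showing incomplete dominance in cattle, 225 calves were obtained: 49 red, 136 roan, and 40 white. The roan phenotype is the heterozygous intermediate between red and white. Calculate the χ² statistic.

With incomplete dominance, a heterozygote × heterozygote cross gives a 1:2:1 phenotypic ratio.
The 1:2:1 ratio has 4 parts, so with N = 225 the expected counts are:
  red: 225 × 1/4 = 56.25
  roan: 225 × 2/4 = 112.5
  white: 225 × 1/4 = 56.25
χ² = Σ (O − E)² / E
  red: (49 − 56.25)² / 56.25 = 0.9344
  roan: (136 − 112.5)² / 112.5 = 4.9089
  white: (40 − 56.25)² / 56.25 = 4.6944
χ² = 0.9344 + 4.9089 + 4.6944 = 10.5377 ≈ 10.538

10.538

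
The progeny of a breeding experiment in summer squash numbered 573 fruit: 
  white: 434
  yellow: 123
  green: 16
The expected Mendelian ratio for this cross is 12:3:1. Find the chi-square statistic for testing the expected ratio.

13.257

Total ratio parts = 16. Expected numbers out of 573:
  white: 573 × 12/16 = 429.75
  yellow: 573 × 3/16 = 107.4375
  green: 573 × 1/16 = 35.8125
χ² = Σ (O − E)² / E
  white: (434 − 429.75)² / 429.75 = 0.0420
  yellow: (123 − 107.4375)² / 107.4375 = 2.2543
  green: (16 − 35.8125)² / 35.8125 = 10.9608
χ² = 0.0420 + 2.2543 + 10.9608 = 13.2571 ≈ 13.257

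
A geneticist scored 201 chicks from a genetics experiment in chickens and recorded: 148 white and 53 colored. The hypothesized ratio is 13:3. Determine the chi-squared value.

Expected counts for N = 201 under a 13:3 ratio (total parts = 16):
  white: 201 × 13/16 = 163.3125
  colored: 201 × 3/16 = 37.6875
χ² = Σ (O − E)² / E
  white: (148 − 163.3125)² / 163.3125 = 1.4357
  colored: (53 − 37.6875)² / 37.6875 = 6.2215
χ² = 1.4357 + 6.2215 = 7.6572 ≈ 7.657

7.657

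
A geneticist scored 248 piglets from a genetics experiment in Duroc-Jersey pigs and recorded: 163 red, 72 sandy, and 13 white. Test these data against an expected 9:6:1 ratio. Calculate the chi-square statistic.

9.104

The 9:6:1 ratio has 16 parts, so with N = 248 the expected counts are:
  red: 248 × 9/16 = 139.5
  sandy: 248 × 6/16 = 93
  white: 248 × 1/16 = 15.5
χ² = Σ (O − E)² / E
  red: (163 − 139.5)² / 139.5 = 3.9588
  sandy: (72 − 93)² / 93 = 4.7419
  white: (13 − 15.5)² / 15.5 = 0.4032
χ² = 3.9588 + 4.7419 + 0.4032 = 9.1039 ≈ 9.104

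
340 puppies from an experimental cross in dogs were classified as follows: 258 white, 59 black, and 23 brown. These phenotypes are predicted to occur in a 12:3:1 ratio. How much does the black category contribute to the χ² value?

0.354

Expected counts for N = 340 under a 12:3:1 ratio (total parts = 16):
  white: 340 × 12/16 = 255
  black: 340 × 3/16 = 63.75
  brown: 340 × 1/16 = 21.25
Contribution of black: (59 − 63.75)² / 63.75 = 0.3539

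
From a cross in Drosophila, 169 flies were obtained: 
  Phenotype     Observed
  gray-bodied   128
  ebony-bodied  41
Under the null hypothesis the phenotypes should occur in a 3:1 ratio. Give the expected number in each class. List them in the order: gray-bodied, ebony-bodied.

Under the 3:1 hypothesis (Σ ratio = 4, N = 169):
  gray-bodied: 169 × 3/4 = 126.75
  ebony-bodied: 169 × 1/4 = 42.25

126.75, 42.25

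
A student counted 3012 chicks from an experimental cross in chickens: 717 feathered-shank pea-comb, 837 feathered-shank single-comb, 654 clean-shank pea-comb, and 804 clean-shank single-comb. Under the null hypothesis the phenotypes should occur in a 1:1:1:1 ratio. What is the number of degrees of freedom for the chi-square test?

3

A goodness-of-fit test with 4 phenotype classes has df = 4 − 1 = 3.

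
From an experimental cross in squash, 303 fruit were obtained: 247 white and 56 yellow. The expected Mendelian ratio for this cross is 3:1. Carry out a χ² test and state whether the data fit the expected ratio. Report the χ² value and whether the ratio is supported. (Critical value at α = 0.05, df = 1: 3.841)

Under the 3:1 hypothesis (Σ ratio = 4, N = 303):
  white: 303 × 3/4 = 227.25
  yellow: 303 × 1/4 = 75.75
χ² = Σ (O − E)² / E
  white: (247 − 227.25)² / 227.25 = 1.7164
  yellow: (56 − 75.75)² / 75.75 = 5.1493
χ² = 1.7164 + 5.1493 = 6.8657 ≈ 6.866
Degrees of freedom = 2 − 1 = 1; critical value at α = 0.05 is 3.841.
Since 6.866 > 3.841, we reject the null hypothesis — the data do not fit the 3:1 ratio.

6.866; not consistent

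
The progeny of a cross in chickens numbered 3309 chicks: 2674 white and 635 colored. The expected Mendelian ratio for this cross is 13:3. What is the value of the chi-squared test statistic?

The 13:3 ratio has 16 parts, so with N = 3309 the expected counts are:
  white: 3309 × 13/16 = 2688.5625
  colored: 3309 × 3/16 = 620.4375
χ² = Σ (O − E)² / E
  white: (2674 − 2688.5625)² / 2688.5625 = 0.0789
  colored: (635 − 620.4375)² / 620.4375 = 0.3418
χ² = 0.0789 + 0.3418 = 0.4207 ≈ 0.421

0.421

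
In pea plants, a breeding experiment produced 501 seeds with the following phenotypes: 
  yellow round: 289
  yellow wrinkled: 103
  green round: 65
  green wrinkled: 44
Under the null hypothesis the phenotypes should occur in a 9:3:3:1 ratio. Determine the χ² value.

15.113

Under the 9:3:3:1 hypothesis (Σ ratio = 16, N = 501):
  yellow round: 501 × 9/16 = 281.8125
  yellow wrinkled: 501 × 3/16 = 93.9375
  green round: 501 × 3/16 = 93.9375
  green wrinkled: 501 × 1/16 = 31.3125
χ² = Σ (O − E)² / E
  yellow round: (289 − 281.8125)² / 281.8125 = 0.1833
  yellow wrinkled: (103 − 93.9375)² / 93.9375 = 0.8743
  green round: (65 − 93.9375)² / 93.9375 = 8.9142
  green wrinkled: (44 − 31.3125)² / 31.3125 = 5.1408
χ² = 0.1833 + 0.8743 + 8.9142 + 5.1408 = 15.1126 ≈ 15.113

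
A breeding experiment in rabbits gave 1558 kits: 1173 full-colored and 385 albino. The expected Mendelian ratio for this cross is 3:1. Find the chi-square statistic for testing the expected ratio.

Total ratio parts = 4. Expected numbers out of 1558:
  full-colored: 1558 × 3/4 = 1168.5
  albino: 1558 × 1/4 = 389.5
χ² = Σ (O − E)² / E
  full-colored: (1173 − 1168.5)² / 1168.5 = 0.0173
  albino: (385 − 389.5)² / 389.5 = 0.0520
χ² = 0.0173 + 0.0520 = 0.0693 ≈ 0.069

0.069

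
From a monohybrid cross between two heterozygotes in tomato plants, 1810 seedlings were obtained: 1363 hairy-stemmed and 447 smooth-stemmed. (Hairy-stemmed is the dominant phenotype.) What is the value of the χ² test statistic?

For a monohybrid cross between heterozygotes with complete dominance, the expected phenotypic ratio is 3:1.
Expected counts for N = 1810 under a 3:1 ratio (total parts = 4):
  hairy-stemmed: 1810 × 3/4 = 1357.5
  smooth-stemmed: 1810 × 1/4 = 452.5
χ² = Σ (O − E)² / E
  hairy-stemmed: (1363 − 1357.5)² / 1357.5 = 0.0223
  smooth-stemmed: (447 − 452.5)² / 452.5 = 0.0669
χ² = 0.0223 + 0.0669 = 0.0892 ≈ 0.089

0.089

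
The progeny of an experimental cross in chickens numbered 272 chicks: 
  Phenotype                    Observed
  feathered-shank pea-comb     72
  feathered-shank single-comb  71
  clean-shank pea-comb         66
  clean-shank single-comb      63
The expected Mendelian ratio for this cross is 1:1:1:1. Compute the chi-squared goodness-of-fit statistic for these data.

Expected counts for N = 272 under a 1:1:1:1 ratio (total parts = 4):
  feathered-shank pea-comb: 272 × 1/4 = 68
  feathered-shank single-comb: 272 × 1/4 = 68
  clean-shank pea-comb: 272 × 1/4 = 68
  clean-shank single-comb: 272 × 1/4 = 68
χ² = Σ (O − E)² / E
  feathered-shank pea-comb: (72 − 68)² / 68 = 0.2353
  feathered-shank single-comb: (71 − 68)² / 68 = 0.1324
  clean-shank pea-comb: (66 − 68)² / 68 = 0.0588
  clean-shank single-comb: (63 − 68)² / 68 = 0.3676
χ² = 0.2353 + 0.1324 + 0.0588 + 0.3676 = 0.7941 ≈ 0.794

0.794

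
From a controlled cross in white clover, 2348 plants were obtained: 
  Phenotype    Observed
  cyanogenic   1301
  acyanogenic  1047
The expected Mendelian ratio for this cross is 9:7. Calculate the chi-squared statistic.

0.675

Under the 9:7 hypothesis (Σ ratio = 16, N = 2348):
  cyanogenic: 2348 × 9/16 = 1320.75
  acyanogenic: 2348 × 7/16 = 1027.25
χ² = Σ (O − E)² / E
  cyanogenic: (1301 − 1320.75)² / 1320.75 = 0.2953
  acyanogenic: (1047 − 1027.25)² / 1027.25 = 0.3797
χ² = 0.2953 + 0.3797 = 0.675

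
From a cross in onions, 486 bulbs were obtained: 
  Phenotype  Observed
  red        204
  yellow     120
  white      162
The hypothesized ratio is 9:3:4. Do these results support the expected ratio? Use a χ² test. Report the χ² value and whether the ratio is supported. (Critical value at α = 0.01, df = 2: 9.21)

Under the 9:3:4 hypothesis (Σ ratio = 16, N = 486):
  red: 486 × 9/16 = 273.375
  yellow: 486 × 3/16 = 91.125
  white: 486 × 4/16 = 121.5
χ² = Σ (O − E)² / E
  red: (204 − 273.375)² / 273.375 = 17.6055
  yellow: (120 − 91.125)² / 91.125 = 9.1497
  white: (162 − 121.5)² / 121.5 = 13.5000
χ² = 17.6055 + 9.1497 + 13.5000 = 40.2552 ≈ 40.255
Degrees of freedom = 3 − 1 = 2; critical value at α = 0.01 is 9.21.
Since 40.255 > 9.21, we reject the null hypothesis — the data do not fit the 9:3:4 ratio.

40.255; not consistent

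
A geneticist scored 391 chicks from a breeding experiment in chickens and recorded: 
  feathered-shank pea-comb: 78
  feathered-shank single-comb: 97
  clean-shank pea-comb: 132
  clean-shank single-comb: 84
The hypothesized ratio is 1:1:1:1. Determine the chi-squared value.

17.931

Under the 1:1:1:1 hypothesis (Σ ratio = 4, N = 391):
  feathered-shank pea-comb: 391 × 1/4 = 97.75
  feathered-shank single-comb: 391 × 1/4 = 97.75
  clean-shank pea-comb: 391 × 1/4 = 97.75
  clean-shank single-comb: 391 × 1/4 = 97.75
χ² = Σ (O − E)² / E
  feathered-shank pea-comb: (78 − 97.75)² / 97.75 = 3.9904
  feathered-shank single-comb: (97 − 97.75)² / 97.75 = 0.0058
  clean-shank pea-comb: (132 − 97.75)² / 97.75 = 12.0006
  clean-shank single-comb: (84 − 97.75)² / 97.75 = 1.9341
χ² = 3.9904 + 0.0058 + 12.0006 + 1.9341 = 17.9309 ≈ 17.931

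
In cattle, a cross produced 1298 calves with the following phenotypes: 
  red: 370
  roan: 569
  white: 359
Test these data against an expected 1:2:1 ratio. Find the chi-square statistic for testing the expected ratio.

19.909

Expected counts for N = 1298 under a 1:2:1 ratio (total parts = 4):
  red: 1298 × 1/4 = 324.5
  roan: 1298 × 2/4 = 649
  white: 1298 × 1/4 = 324.5
χ² = Σ (O − E)² / E
  red: (370 − 324.5)² / 324.5 = 6.3798
  roan: (569 − 649)² / 649 = 9.8613
  white: (359 − 324.5)² / 324.5 = 3.6680
χ² = 6.3798 + 9.8613 + 3.6680 = 19.9091 ≈ 19.909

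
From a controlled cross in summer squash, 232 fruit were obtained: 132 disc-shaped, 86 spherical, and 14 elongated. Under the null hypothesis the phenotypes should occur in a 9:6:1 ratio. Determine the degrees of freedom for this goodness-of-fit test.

A goodness-of-fit test with 3 phenotype classes has df = 3 − 1 = 2.

2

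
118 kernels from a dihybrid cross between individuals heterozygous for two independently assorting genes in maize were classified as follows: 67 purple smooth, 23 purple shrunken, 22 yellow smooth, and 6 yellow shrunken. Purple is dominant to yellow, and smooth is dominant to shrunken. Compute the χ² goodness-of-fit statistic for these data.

A dihybrid F₂ with independent assortment and complete dominance at both loci gives a 9:3:3:1 phenotypic ratio.
The 9:3:3:1 ratio has 16 parts, so with N = 118 the expected counts are:
  purple smooth: 118 × 9/16 = 66.375
  purple shrunken: 118 × 3/16 = 22.125
  yellow smooth: 118 × 3/16 = 22.125
  yellow shrunken: 118 × 1/16 = 7.375
χ² = Σ (O − E)² / E
  purple smooth: (67 − 66.375)² / 66.375 = 0.0059
  purple shrunken: (23 − 22.125)² / 22.125 = 0.0346
  yellow smooth: (22 − 22.125)² / 22.125 = 0.0007
  yellow shrunken: (6 − 7.375)² / 7.375 = 0.2564
χ² = 0.0059 + 0.0346 + 0.0007 + 0.2564 = 0.2976 ≈ 0.298

0.298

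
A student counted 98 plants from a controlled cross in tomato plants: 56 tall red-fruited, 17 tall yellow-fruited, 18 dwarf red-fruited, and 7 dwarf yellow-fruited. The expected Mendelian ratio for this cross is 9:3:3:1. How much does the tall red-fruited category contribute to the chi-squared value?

Under the 9:3:3:1 hypothesis (Σ ratio = 16, N = 98):
  tall red-fruited: 98 × 9/16 = 55.125
  tall yellow-fruited: 98 × 3/16 = 18.375
  dwarf red-fruited: 98 × 3/16 = 18.375
  dwarf yellow-fruited: 98 × 1/16 = 6.125
Contribution of tall red-fruited: (56 − 55.125)² / 55.125 = 0.0139

0.014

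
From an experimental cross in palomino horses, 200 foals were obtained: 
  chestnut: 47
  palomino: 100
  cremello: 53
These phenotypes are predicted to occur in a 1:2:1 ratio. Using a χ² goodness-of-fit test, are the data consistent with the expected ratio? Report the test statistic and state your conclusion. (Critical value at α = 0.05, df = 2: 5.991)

The 1:2:1 ratio has 4 parts, so with N = 200 the expected counts are:
  chestnut: 200 × 1/4 = 50
  palomino: 200 × 2/4 = 100
  cremello: 200 × 1/4 = 50
χ² = Σ (O − E)² / E
  chestnut: (47 − 50)² / 50 = 0.1800
  palomino: (100 − 100)² / 100 = 0.0000
  cremello: (53 − 50)² / 50 = 0.1800
χ² = 0.1800 + 0.0000 + 0.1800 = 0.360
Degrees of freedom = 3 − 1 = 2; critical value at α = 0.05 is 5.991.
Since 0.360 < 5.991, we fail to reject the null hypothesis — the data are consistent with the 1:2:1 ratio.

0.360; consistent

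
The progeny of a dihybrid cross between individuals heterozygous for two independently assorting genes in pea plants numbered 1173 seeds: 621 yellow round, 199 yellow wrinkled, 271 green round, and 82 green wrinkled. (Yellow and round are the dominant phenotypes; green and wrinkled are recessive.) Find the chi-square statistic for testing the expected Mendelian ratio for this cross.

A dihybrid F₂ with independent assortment and complete dominance at both loci gives a 9:3:3:1 phenotypic ratio.
The 9:3:3:1 ratio has 16 parts, so with N = 1173 the expected counts are:
  yellow round: 1173 × 9/16 = 659.8125
  yellow wrinkled: 1173 × 3/16 = 219.9375
  green round: 1173 × 3/16 = 219.9375
  green wrinkled: 1173 × 1/16 = 73.3125
χ² = Σ (O − E)² / E
  yellow round: (621 − 659.8125)² / 659.8125 = 2.2831
  yellow wrinkled: (199 − 219.9375)² / 219.9375 = 1.9932
  green round: (271 − 219.9375)² / 219.9375 = 11.8551
  green wrinkled: (82 − 73.3125)² / 73.3125 = 1.0295
χ² = 2.2831 + 1.9932 + 11.8551 + 1.0295 = 17.1609 ≈ 17.161

17.161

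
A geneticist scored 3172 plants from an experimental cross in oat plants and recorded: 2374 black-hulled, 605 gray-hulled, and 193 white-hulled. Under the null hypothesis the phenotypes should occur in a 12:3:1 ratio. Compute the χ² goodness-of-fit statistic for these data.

Total ratio parts = 16. Expected numbers out of 3172:
  black-hulled: 3172 × 12/16 = 2379
  gray-hulled: 3172 × 3/16 = 594.75
  white-hulled: 3172 × 1/16 = 198.25
χ² = Σ (O − E)² / E
  black-hulled: (2374 − 2379)² / 2379 = 0.0105
  gray-hulled: (605 − 594.75)² / 594.75 = 0.1766
  white-hulled: (193 − 198.25)² / 198.25 = 0.1390
χ² = 0.0105 + 0.1766 + 0.1390 = 0.3261 ≈ 0.326

0.326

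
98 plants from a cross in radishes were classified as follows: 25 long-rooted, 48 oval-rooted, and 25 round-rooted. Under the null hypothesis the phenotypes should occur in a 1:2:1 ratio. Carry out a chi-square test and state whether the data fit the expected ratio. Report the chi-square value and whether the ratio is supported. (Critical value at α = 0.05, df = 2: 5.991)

Expected counts for N = 98 under a 1:2:1 ratio (total parts = 4):
  long-rooted: 98 × 1/4 = 24.5
  oval-rooted: 98 × 2/4 = 49
  round-rooted: 98 × 1/4 = 24.5
χ² = Σ (O − E)² / E
  long-rooted: (25 − 24.5)² / 24.5 = 0.0102
  oval-rooted: (48 − 49)² / 49 = 0.0204
  round-rooted: (25 − 24.5)² / 24.5 = 0.0102
χ² = 0.0102 + 0.0204 + 0.0102 = 0.0408 ≈ 0.041
Degrees of freedom = 3 − 1 = 2; critical value at α = 0.05 is 5.991.
Since 0.041 < 5.991, we fail to reject the null hypothesis — the data are consistent with the 1:2:1 ratio.

0.041; consistent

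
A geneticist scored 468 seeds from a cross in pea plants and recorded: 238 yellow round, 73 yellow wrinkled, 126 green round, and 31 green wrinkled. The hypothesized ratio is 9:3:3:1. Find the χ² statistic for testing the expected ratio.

21.679

Under the 9:3:3:1 hypothesis (Σ ratio = 16, N = 468):
  yellow round: 468 × 9/16 = 263.25
  yellow wrinkled: 468 × 3/16 = 87.75
  green round: 468 × 3/16 = 87.75
  green wrinkled: 468 × 1/16 = 29.25
χ² = Σ (O − E)² / E
  yellow round: (238 − 263.25)² / 263.25 = 2.4219
  yellow wrinkled: (73 − 87.75)² / 87.75 = 2.4793
  green round: (126 − 87.75)² / 87.75 = 16.6731
  green wrinkled: (31 − 29.25)² / 29.25 = 0.1047
χ² = 2.4219 + 2.4793 + 16.6731 + 0.1047 = 21.679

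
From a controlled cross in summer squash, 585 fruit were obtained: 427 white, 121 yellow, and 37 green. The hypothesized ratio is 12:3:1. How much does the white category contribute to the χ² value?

0.315

Expected counts for N = 585 under a 12:3:1 ratio (total parts = 16):
  white: 585 × 12/16 = 438.75
  yellow: 585 × 3/16 = 109.6875
  green: 585 × 1/16 = 36.5625
Contribution of white: (427 − 438.75)² / 438.75 = 0.3147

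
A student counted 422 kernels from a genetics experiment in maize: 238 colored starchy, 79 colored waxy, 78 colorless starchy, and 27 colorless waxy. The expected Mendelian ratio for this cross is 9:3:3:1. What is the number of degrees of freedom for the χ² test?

A goodness-of-fit test with 4 phenotype classes has df = 4 − 1 = 3.

3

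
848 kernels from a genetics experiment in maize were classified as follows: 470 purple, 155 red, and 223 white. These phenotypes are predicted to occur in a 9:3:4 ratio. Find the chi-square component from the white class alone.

The 9:3:4 ratio has 16 parts, so with N = 848 the expected counts are:
  purple: 848 × 9/16 = 477
  red: 848 × 3/16 = 159
  white: 848 × 4/16 = 212
Contribution of white: (223 − 212)² / 212 = 0.5708

0.571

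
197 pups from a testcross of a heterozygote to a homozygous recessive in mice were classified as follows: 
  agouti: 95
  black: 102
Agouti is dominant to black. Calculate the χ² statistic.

A testcross of a heterozygote (Aa × aa) gives a 1:1 phenotypic ratio.
Expected counts for N = 197 under a 1:1 ratio (total parts = 2):
  agouti: 197 × 1/2 = 98.5
  black: 197 × 1/2 = 98.5
χ² = Σ (O − E)² / E
  agouti: (95 − 98.5)² / 98.5 = 0.1244
  black: (102 − 98.5)² / 98.5 = 0.1244
χ² = 0.1244 + 0.1244 = 0.2488 ≈ 0.249

0.249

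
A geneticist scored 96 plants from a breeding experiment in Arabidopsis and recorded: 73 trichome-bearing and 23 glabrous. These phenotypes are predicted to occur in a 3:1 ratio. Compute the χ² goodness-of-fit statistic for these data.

0.056

Expected counts for N = 96 under a 3:1 ratio (total parts = 4):
  trichome-bearing: 96 × 3/4 = 72
  glabrous: 96 × 1/4 = 24
χ² = Σ (O − E)² / E
  trichome-bearing: (73 − 72)² / 72 = 0.0139
  glabrous: (23 − 24)² / 24 = 0.0417
χ² = 0.0139 + 0.0417 = 0.0556 ≈ 0.056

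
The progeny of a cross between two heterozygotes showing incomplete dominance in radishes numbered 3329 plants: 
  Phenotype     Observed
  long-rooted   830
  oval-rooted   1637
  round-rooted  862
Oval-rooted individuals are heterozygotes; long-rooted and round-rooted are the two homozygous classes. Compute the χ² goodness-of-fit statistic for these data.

1.524

With incomplete dominance, a heterozygote × heterozygote cross gives a 1:2:1 phenotypic ratio.
Under the 1:2:1 hypothesis (Σ ratio = 4, N = 3329):
  long-rooted: 3329 × 1/4 = 832.25
  oval-rooted: 3329 × 2/4 = 1664.5
  round-rooted: 3329 × 1/4 = 832.25
χ² = Σ (O − E)² / E
  long-rooted: (830 − 832.25)² / 832.25 = 0.0061
  oval-rooted: (1637 − 1664.5)² / 1664.5 = 0.4543
  round-rooted: (862 − 832.25)² / 832.25 = 1.0635
χ² = 0.0061 + 0.4543 + 1.0635 = 1.5239 ≈ 1.524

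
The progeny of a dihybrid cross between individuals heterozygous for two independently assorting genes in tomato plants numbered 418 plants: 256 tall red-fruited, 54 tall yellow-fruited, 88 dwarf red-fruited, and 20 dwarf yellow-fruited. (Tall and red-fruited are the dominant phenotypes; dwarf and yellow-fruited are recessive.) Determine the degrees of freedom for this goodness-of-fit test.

3

A dihybrid F₂ with independent assortment and complete dominance at both loci gives a 9:3:3:1 phenotypic ratio.
A goodness-of-fit test with 4 phenotype classes has df = 4 − 1 = 3.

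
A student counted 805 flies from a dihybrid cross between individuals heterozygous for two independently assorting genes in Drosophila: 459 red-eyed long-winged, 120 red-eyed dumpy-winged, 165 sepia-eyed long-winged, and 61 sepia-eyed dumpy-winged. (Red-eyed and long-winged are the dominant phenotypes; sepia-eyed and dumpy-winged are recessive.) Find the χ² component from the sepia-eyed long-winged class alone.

1.310

A dihybrid F₂ with independent assortment and complete dominance at both loci gives a 9:3:3:1 phenotypic ratio.
Under the 9:3:3:1 hypothesis (Σ ratio = 16, N = 805):
  red-eyed long-winged: 805 × 9/16 = 452.8125
  red-eyed dumpy-winged: 805 × 3/16 = 150.9375
  sepia-eyed long-winged: 805 × 3/16 = 150.9375
  sepia-eyed dumpy-winged: 805 × 1/16 = 50.3125
Contribution of sepia-eyed long-winged: (165 − 150.9375)² / 150.9375 = 1.3102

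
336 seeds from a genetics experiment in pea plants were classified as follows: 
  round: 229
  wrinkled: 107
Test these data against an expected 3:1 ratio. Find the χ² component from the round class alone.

Under the 3:1 hypothesis (Σ ratio = 4, N = 336):
  round: 336 × 3/4 = 252
  wrinkled: 336 × 1/4 = 84
Contribution of round: (229 − 252)² / 252 = 2.0992

2.099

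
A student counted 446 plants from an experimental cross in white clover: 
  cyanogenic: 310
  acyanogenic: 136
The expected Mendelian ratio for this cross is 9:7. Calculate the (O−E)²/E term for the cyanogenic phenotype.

13.934

The 9:7 ratio has 16 parts, so with N = 446 the expected counts are:
  cyanogenic: 446 × 9/16 = 250.875
  acyanogenic: 446 × 7/16 = 195.125
Contribution of cyanogenic: (310 − 250.875)² / 250.875 = 13.9343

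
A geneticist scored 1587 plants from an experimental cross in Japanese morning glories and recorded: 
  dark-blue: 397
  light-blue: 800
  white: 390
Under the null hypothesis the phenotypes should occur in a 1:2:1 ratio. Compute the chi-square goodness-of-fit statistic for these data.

Expected counts for N = 1587 under a 1:2:1 ratio (total parts = 4):
  dark-blue: 1587 × 1/4 = 396.75
  light-blue: 1587 × 2/4 = 793.5
  white: 1587 × 1/4 = 396.75
χ² = Σ (O − E)² / E
  dark-blue: (397 − 396.75)² / 396.75 = 0.0002
  light-blue: (800 − 793.5)² / 793.5 = 0.0532
  white: (390 − 396.75)² / 396.75 = 0.1148
χ² = 0.0002 + 0.0532 + 0.1148 = 0.1682 ≈ 0.168

0.168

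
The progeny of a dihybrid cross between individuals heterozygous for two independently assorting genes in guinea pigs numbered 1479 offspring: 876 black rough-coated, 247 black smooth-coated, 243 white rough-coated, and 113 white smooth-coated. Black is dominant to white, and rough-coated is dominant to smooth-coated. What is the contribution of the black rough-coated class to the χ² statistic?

A dihybrid F₂ with independent assortment and complete dominance at both loci gives a 9:3:3:1 phenotypic ratio.
Under the 9:3:3:1 hypothesis (Σ ratio = 16, N = 1479):
  black rough-coated: 1479 × 9/16 = 831.9375
  black smooth-coated: 1479 × 3/16 = 277.3125
  white rough-coated: 1479 × 3/16 = 277.3125
  white smooth-coated: 1479 × 1/16 = 92.4375
Contribution of black rough-coated: (876 − 831.9375)² / 831.9375 = 2.3337

2.334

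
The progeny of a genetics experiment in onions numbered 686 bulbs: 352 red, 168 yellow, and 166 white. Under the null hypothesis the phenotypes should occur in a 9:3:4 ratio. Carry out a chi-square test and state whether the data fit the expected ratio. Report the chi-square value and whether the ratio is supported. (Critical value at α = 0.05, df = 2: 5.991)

Total ratio parts = 16. Expected numbers out of 686:
  red: 686 × 9/16 = 385.875
  yellow: 686 × 3/16 = 128.625
  white: 686 × 4/16 = 171.5
χ² = Σ (O − E)² / E
  red: (352 − 385.875)² / 385.875 = 2.9738
  yellow: (168 − 128.625)² / 128.625 = 12.0536
  white: (166 − 171.5)² / 171.5 = 0.1764
χ² = 2.9738 + 12.0536 + 0.1764 = 15.2038 ≈ 15.204
Degrees of freedom = 3 − 1 = 2; critical value at α = 0.05 is 5.991.
Since 15.204 > 5.991, we reject the null hypothesis — the data do not fit the 9:3:4 ratio.

15.204; not consistent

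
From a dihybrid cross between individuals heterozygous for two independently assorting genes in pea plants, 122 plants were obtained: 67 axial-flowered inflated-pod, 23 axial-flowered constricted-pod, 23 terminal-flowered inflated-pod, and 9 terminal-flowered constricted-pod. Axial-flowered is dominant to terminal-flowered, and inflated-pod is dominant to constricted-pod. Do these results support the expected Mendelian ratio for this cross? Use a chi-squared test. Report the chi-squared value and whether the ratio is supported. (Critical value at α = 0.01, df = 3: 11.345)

A dihybrid F₂ with independent assortment and complete dominance at both loci gives a 9:3:3:1 phenotypic ratio.
The 9:3:3:1 ratio has 16 parts, so with N = 122 the expected counts are:
  axial-flowered inflated-pod: 122 × 9/16 = 68.625
  axial-flowered constricted-pod: 122 × 3/16 = 22.875
  terminal-flowered inflated-pod: 122 × 3/16 = 22.875
  terminal-flowered constricted-pod: 122 × 1/16 = 7.625
χ² = Σ (O − E)² / E
  axial-flowered inflated-pod: (67 − 68.625)² / 68.625 = 0.0385
  axial-flowered constricted-pod: (23 − 22.875)² / 22.875 = 0.0007
  terminal-flowered inflated-pod: (23 − 22.875)² / 22.875 = 0.0007
  terminal-flowered constricted-pod: (9 − 7.625)² / 7.625 = 0.2480
χ² = 0.0385 + 0.0007 + 0.0007 + 0.2480 = 0.2879 ≈ 0.288
Degrees of freedom = 4 − 1 = 3; critical value at α = 0.01 is 11.345.
Since 0.288 < 11.345, we fail to reject the null hypothesis — the data are consistent with the 9:3:3:1 ratio.

0.288; consistent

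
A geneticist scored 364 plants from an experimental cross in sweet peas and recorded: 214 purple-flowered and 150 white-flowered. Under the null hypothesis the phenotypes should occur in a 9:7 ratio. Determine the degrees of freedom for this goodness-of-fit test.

A goodness-of-fit test with 2 phenotype classes has df = 2 − 1 = 1.

1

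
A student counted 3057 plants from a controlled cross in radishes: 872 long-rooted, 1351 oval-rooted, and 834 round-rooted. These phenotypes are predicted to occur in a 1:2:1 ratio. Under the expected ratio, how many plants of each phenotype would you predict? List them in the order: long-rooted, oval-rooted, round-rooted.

764.25, 1528.5, 764.25

Expected counts for N = 3057 under a 1:2:1 ratio (total parts = 4):
  long-rooted: 3057 × 1/4 = 764.25
  oval-rooted: 3057 × 2/4 = 1528.5
  round-rooted: 3057 × 1/4 = 764.25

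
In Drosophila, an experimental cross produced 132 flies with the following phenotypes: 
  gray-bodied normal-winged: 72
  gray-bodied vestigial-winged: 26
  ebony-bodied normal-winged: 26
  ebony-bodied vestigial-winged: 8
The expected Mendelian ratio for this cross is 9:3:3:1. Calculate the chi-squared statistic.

The 9:3:3:1 ratio has 16 parts, so with N = 132 the expected counts are:
  gray-bodied normal-winged: 132 × 9/16 = 74.25
  gray-bodied vestigial-winged: 132 × 3/16 = 24.75
  ebony-bodied normal-winged: 132 × 3/16 = 24.75
  ebony-bodied vestigial-winged: 132 × 1/16 = 8.25
χ² = Σ (O − E)² / E
  gray-bodied normal-winged: (72 − 74.25)² / 74.25 = 0.0682
  gray-bodied vestigial-winged: (26 − 24.75)² / 24.75 = 0.0631
  ebony-bodied normal-winged: (26 − 24.75)² / 24.75 = 0.0631
  ebony-bodied vestigial-winged: (8 − 8.25)² / 8.25 = 0.0076
χ² = 0.0682 + 0.0631 + 0.0631 + 0.0076 = 0.202

0.202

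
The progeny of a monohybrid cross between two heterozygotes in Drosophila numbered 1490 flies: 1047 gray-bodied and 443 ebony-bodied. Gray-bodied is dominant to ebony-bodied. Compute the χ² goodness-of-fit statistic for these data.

17.791

For a monohybrid cross between heterozygotes with complete dominance, the expected phenotypic ratio is 3:1.
Total ratio parts = 4. Expected numbers out of 1490:
  gray-bodied: 1490 × 3/4 = 1117.5
  ebony-bodied: 1490 × 1/4 = 372.5
χ² = Σ (O − E)² / E
  gray-bodied: (1047 − 1117.5)² / 1117.5 = 4.4477
  ebony-bodied: (443 − 372.5)² / 372.5 = 13.3430
χ² = 4.4477 + 13.3430 = 17.7907 ≈ 17.791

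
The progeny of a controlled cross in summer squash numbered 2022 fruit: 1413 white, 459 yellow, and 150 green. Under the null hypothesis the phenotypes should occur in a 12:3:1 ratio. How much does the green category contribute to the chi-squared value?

Expected counts for N = 2022 under a 12:3:1 ratio (total parts = 16):
  white: 2022 × 12/16 = 1516.5
  yellow: 2022 × 3/16 = 379.125
  green: 2022 × 1/16 = 126.375
Contribution of green: (150 − 126.375)² / 126.375 = 4.4165

4.417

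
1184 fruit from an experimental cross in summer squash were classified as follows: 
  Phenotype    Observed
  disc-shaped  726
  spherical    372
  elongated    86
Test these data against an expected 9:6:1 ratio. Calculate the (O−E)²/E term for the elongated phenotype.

Expected counts for N = 1184 under a 9:6:1 ratio (total parts = 16):
  disc-shaped: 1184 × 9/16 = 666
  spherical: 1184 × 6/16 = 444
  elongated: 1184 × 1/16 = 74
Contribution of elongated: (86 − 74)² / 74 = 1.9459

1.946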